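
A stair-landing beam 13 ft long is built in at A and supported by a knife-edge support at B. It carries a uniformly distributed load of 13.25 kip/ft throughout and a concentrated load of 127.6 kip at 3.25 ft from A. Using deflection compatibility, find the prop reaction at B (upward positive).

Take the reaction at B as the redundant and release it; the primary structure is a cantilever fixed at A.
Deflection at B on the released cantilever, summing each load's contribution:
  UDL 13.25: wL⁴/(8EI) = 47304/EI
  point load 127.6 at a = 3.25: Pa²(3L − a)/(6EI) = 8030/EI
  δ_0 = 55335/EI
Tip deflection under a unit load at B: L³/(3EI) = 732.3/EI.
Compatibility at B: δ_0 − R_B·δ_{BB} = 0, so R_B = 55335/732.3 = 75.56 kip.

R_B = 75.56 kip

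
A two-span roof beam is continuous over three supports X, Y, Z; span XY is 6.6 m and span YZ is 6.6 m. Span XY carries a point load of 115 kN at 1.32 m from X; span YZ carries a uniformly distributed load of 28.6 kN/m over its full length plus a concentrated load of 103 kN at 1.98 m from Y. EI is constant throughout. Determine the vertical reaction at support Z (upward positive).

R_Z = 98.77 kN

Release continuity at Y by inserting a hinge; the redundant is the internal moment M_Y. The primary structure is two simply-supported spans XY and YZ.
End slopes at the hinge Y, treating each span as simply supported:
  span XY: point load 115 at a = 1.32: Pab(L + a)/(6LEI) = 160.3/EI
  span YZ: UDL 28.6: wL³/(24EI) = 342.6/EI
  span YZ: point load 103 at a = 1.98: Pab(L + b)/(6LEI) = 267/EI
  relative rotation θ_0 = (160.3 + 609.6)/EI = 769.9/EI
A unit hogging moment at Y produces rotation L₁/(3EI) + L₂/(3EI) = 4.4/EI.
Slope continuity at Y: θ_0 = M_Y·4.4/EI, so M_Y = 769.9/4.4 = 175 kN·m (hogging).
Span YZ, ΣM about Z: R_Y^{YZ}·6.6 = 1099 + 175, so R_Y^{YZ} = 193 kN and R_Z = 291.8 − 193 = 98.77 kN.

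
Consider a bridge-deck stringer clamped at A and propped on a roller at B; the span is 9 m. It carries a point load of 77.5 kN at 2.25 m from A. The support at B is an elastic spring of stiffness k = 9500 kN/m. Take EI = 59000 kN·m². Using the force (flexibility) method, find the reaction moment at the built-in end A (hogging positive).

M_A = 115.9 kN·m

Take the reaction at B as the redundant and release it; the primary structure is a cantilever fixed at A.
Primary-structure tip deflection at B by superposition:
  point load 77.5 at a = 2.25: Pa²(3L − a)/(6EI) = 1618/EI
Flexibility coefficient — unit upward force at B: δ_{BB} = L³/(3EI) = 243/EI.
With EI = 59000 kN·m²: δ_0 = 0.027431 m and δ_{BB} = 0.004119 m/kN.
Compatibility — the spring shortens by R_B/k under the reaction it provides: δ_0 − R_B·δ_{BB} = R_B/k. With 1/k = 0.000105 m/kN, R_B = δ_0 / (δ_{BB} + 1/k) = 0.027431 / (0.004119 + 0.000105) = 6.494 kN.
Moment equilibrium about A: M_A = Σ(load moments about A) − R_B·L = 174.4 − 6.494×9 = 115.9 kN·m.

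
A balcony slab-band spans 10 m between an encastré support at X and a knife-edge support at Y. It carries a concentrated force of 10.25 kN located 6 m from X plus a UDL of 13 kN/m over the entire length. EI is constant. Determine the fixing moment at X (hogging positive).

M_X = 179.7 kN·m

Remove the prop at Y; the released (primary) structure is a cantilever built in at X.
Primary-structure tip deflection at Y by superposition:
  point load 10.25 at a = 6: Pa²(3L − a)/(6EI) = 1476/EI
  UDL 13: wL⁴/(8EI) = 16250/EI
  δ_0 = 17726/EI
Flexibility coefficient — unit upward force at Y: δ_{YY} = L³/(3EI) = 333.3/EI.
The prop prevents deflection at Y: R_Y = δ_0/δ_{YY} = 17726/333.3 = 53.18 kN.
Moment equilibrium about X: M_X = Σ(load moments about X) − R_Y·L = 711.5 − 53.18×10 = 179.7 kN·m.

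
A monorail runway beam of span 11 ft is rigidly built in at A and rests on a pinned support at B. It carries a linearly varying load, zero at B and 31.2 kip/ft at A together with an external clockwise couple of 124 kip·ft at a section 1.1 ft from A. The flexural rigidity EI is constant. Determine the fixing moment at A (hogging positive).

M_A = 340.3 kip·ft

Take the reaction at B as the redundant and release it; the primary structure is a cantilever fixed at A.
Primary-structure tip deflection at B by superposition:
  triangular load, peak 31.2 at the fixed end: w₀L⁴/(30EI) = 15227/EI
  clockwise couple 124 at a = 1.1: M₀a(2L − a)/(2EI) = 1425/EI
  δ_0 = 16652/EI
Tip deflection under a unit load at B: L³/(3EI) = 443.7/EI.
The prop prevents deflection at B: R_B = δ_0/δ_{BB} = 16652/443.7 = 37.53 kip.
Moment equilibrium about A: M_A = Σ(load moments about A) − R_B·L = 753.2 − 37.53×11 = 340.3 kip·ft.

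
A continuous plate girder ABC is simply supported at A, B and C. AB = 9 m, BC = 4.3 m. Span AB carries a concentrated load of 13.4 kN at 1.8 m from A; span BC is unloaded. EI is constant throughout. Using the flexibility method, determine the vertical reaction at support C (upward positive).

Release continuity at B by inserting a hinge; the redundant is the internal moment M_B. The primary structure is two simply-supported spans AB and BC.
Rotations at B on the released spans (each span's end-slope, ×1/EI):
  span AB: point load 13.4 at a = 1.8: Pab(L + a)/(6LEI) = 34.73/EI
  relative rotation θ_0 = (34.73 + 0)/EI = 34.73/EI
A unit hogging moment at B produces rotation L₁/(3EI) + L₂/(3EI) = 4.433/EI.
Compatibility: M_B·(L₁+L₂)/(3EI) = θ_0, giving M_B = 7.834 kN·m (hogging).
Span BC, ΣM about C: R_B^{BC}·4.3 = 0 + 7.834, so R_B^{BC} = 1.822 kN and R_C = 0 − 1.822 = -1.822 kN.

R_C = -1.822 kN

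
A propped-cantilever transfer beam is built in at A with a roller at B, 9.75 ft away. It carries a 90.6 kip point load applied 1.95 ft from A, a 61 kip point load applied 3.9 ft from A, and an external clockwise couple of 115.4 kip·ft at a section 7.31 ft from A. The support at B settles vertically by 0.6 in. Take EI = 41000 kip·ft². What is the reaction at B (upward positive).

R_B = 27.77 kip

Release the roller at B. Primary structure: cantilever fixed at A.
Downward deflection at the released point B due to the loads:
  point load 90.6 at a = 1.95: Pa²(3L − a)/(6EI) = 1568/EI
  point load 61 at a = 3.9: Pa²(3L − a)/(6EI) = 3920/EI
  clockwise couple 115.4 at a = 7.31: M₀a(2L − a)/(2EI) = 5142/EI
  δ_0 = 10629/EI
Flexibility coefficient — unit upward force at B: δ_{BB} = L³/(3EI) = 309/EI.
With EI = 41000 kip·ft²: δ_0 = 0.25925 ft and δ_{BB} = 0.007535 ft/kip.
Compatibility — the beam at B must follow the support down by 0.05 ft: δ_0 − R_B·δ_{BB} = 0.05, so R_B = (0.25925 − 0.05)/0.007535 = 27.77 kip.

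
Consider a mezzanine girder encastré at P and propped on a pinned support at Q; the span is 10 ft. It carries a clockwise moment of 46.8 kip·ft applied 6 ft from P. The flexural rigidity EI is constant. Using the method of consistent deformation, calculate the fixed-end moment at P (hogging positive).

M_P = -12.17 kip·ft

Release the roller at Q. Primary structure: cantilever fixed at P.
Deflection at Q on the released cantilever, summing each load's contribution:
  clockwise couple 46.8 at a = 6: M₀a(2L − a)/(2EI) = 1966/EI
Flexibility coefficient — unit upward force at Q: δ_{QQ} = L³/(3EI) = 333.3/EI.
Compatibility at Q: δ_0 − R_Q·δ_{QQ} = 0, so R_Q = 1966/333.3 = 5.897 kip.
Moment equilibrium about P: M_P = Σ(load moments about P) − R_Q·L = 46.8 − 5.897×10 = -12.17 kip·ft.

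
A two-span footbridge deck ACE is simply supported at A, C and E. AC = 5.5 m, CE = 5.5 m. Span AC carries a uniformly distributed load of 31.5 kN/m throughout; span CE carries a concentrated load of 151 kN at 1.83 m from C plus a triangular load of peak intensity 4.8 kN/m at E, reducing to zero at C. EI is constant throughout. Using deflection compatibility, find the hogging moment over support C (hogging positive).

M_C = 140.6 kN·m

Take M_C as the redundant. Released structure: two simple spans AC and CE with a hinge at C.
Rotations at C on the released spans (each span's end-slope, ×1/EI):
  span AC: UDL 31.5: wL³/(24EI) = 218.4/EI
  span CE: point load 151 at a = 1.83: Pab(L + b)/(6LEI) = 281.8/EI
  span CE: triangular load, peak 4.8: 7w₀L³/(360EI) = 15.53/EI
  relative rotation θ_0 = (218.4 + 297.3)/EI = 515.7/EI
A unit hogging moment at C produces rotation L₁/(3EI) + L₂/(3EI) = 3.667/EI.
Slope continuity at C: θ_0 = M_C·3.667/EI, so M_C = 515.7/3.667 = 140.6 kN·m (hogging).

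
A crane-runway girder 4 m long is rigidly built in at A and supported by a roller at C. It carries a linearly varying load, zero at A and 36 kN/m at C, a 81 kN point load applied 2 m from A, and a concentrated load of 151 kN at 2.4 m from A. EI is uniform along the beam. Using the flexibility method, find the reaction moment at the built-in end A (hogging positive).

Take the reaction at C as the redundant and release it; the primary structure is a cantilever fixed at A.
Downward deflection at the released point C due to the loads:
  triangular load, peak 36 at the free end: 11w₀L⁴/(120EI) = 844.8/EI
  point load 81 at a = 2: Pa²(3L − a)/(6EI) = 540/EI
  point load 151 at a = 2.4: Pa²(3L − a)/(6EI) = 1392/EI
  δ_0 = 2776/EI
Flexibility coefficient — unit upward force at C: δ_{CC} = L³/(3EI) = 21.33/EI.
Compatibility at C: δ_0 − R_C·δ_{CC} = 0, so R_C = 2776/21.33 = 130.1 kN.
Moment equilibrium about A: M_A = Σ(load moments about A) − R_C·L = 716.4 − 130.1×4 = 195.8 kN·m.

M_A = 195.8 kN·m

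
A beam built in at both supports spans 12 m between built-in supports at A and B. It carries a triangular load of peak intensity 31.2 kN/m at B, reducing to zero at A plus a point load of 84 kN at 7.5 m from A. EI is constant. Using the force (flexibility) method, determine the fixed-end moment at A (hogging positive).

Release both end moments; the primary structure is a simply-supported span AB with redundants M_A and M_B.
End rotations of the released simple span under the applied load (×1/EI):
  at A: triangular load, peak 31.2: 7w₀L³/(360EI) = 1048/EI
  at B: triangular load, peak 31.2: w₀L³/(45EI) = 1198/EI
  at A: point load 84 at a = 7.5: Pab(L + b)/(6LEI) = 649.7/EI
  at B: point load 84 at a = 7.5: Pab(L + a)/(6LEI) = 767.8/EI
  θ_A0 = 1698/EI,  θ_B0 = 1966/EI
Flexibility coefficients: a unit moment at one end gives L/(3EI) there and L/(6EI) at the far end, so f₁₁ = f₂₂ = 4/EI and f₁₂ = f₂₁ = 2/EI.
Compatibility — zero rotation at each built-in end:
  4 M_A + 2 M_B = 1698
  2 M_A + 4 M_B = 1966
Solving the pair gives M_A = 238.4 kN·m and M_B = 372.3 kN·m (hogging).

M_A = 238.4 kN·m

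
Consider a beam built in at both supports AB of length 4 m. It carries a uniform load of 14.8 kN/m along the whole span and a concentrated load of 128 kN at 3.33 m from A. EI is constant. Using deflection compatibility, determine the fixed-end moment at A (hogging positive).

M_A = 31.69 kN·m

Release both end moments; the primary structure is a simply-supported span AB with redundants M_A and M_B.
End rotations of the released simple span under the applied load (×1/EI):
  at A: UDL 14.8: wL³/(24EI) = 39.47/EI
  at B: UDL 14.8: wL³/(24EI) = 39.47/EI
  at A: point load 128 at a = 3.33: Pab(L + b)/(6LEI) = 55.57/EI
  at B: point load 128 at a = 3.33: Pab(L + a)/(6LEI) = 87.22/EI
  θ_A0 = 95.04/EI,  θ_B0 = 126.7/EI
Flexibility coefficients: a unit moment at one end gives L/(3EI) there and L/(6EI) at the far end, so f₁₁ = f₂₂ = 1.333/EI and f₁₂ = f₂₁ = 0.6667/EI.
Compatibility — zero rotation at each built-in end:
  1.333 M_A + 0.6667 M_B = 95.04
  0.6667 M_A + 1.333 M_B = 126.7
Solving the pair gives M_A = 31.69 kN·m and M_B = 79.17 kN·m (hogging).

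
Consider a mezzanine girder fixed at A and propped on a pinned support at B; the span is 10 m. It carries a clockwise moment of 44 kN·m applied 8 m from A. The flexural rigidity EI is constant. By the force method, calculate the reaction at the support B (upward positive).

R_B = 6.336 kN

Remove the prop at B; the released (primary) structure is a cantilever built in at A.
Primary-structure tip deflection at B by superposition:
  clockwise couple 44 at a = 8: M₀a(2L − a)/(2EI) = 2112/EI
Tip deflection under a unit load at B: L³/(3EI) = 333.3/EI.
Compatibility at B: δ_0 − R_B·δ_{BB} = 0, so R_B = 2112/333.3 = 6.336 kN.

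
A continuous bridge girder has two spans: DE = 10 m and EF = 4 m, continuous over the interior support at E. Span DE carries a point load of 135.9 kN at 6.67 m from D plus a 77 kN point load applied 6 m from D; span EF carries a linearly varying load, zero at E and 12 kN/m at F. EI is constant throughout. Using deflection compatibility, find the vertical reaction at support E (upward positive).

Release continuity at E by inserting a hinge; the redundant is the internal moment M_E. The primary structure is two simply-supported spans DE and EF.
Rotations at E on the released spans (each span's end-slope, ×1/EI):
  span DE: point load 135.9 at a = 6.67: Pab(L + a)/(6LEI) = 838.6/EI
  span DE: point load 77 at a = 6: Pab(L + a)/(6LEI) = 492.8/EI
  span EF: triangular load, peak 12: 7w₀L³/(360EI) = 14.93/EI
  relative rotation θ_0 = (1331 + 14.93)/EI = 1346/EI
A unit hogging moment at E produces rotation L₁/(3EI) + L₂/(3EI) = 4.667/EI.
Compatibility: M_E·(L₁+L₂)/(3EI) = θ_0, giving M_E = 288.5 kN·m (hogging).
Span DE, ΣM about D with M_E applied at E: R_E^{DE}·10 = 1368 + 288.5, so R_E^{DE} = 165.7 kN and R_D = 212.9 − 165.7 = 47.2 kN.
Span EF, ΣM about F: R_E^{EF}·4 = 32 + 288.5, so R_E^{EF} = 80.13 kN and R_F = 24 − 80.13 = -56.13 kN.
R_E = 165.7 + 80.13 = 245.8 kN.

R_E = 245.8 kN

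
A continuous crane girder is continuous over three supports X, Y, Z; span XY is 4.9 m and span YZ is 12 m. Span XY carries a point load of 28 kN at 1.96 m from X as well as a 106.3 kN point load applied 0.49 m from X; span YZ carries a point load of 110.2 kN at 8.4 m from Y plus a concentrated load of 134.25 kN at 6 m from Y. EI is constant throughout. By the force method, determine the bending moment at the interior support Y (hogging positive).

M_Y = 356.8 kN·m

Insert a hinge at Y; M_Y is the redundant, and each span becomes simply supported.
End slopes at the hinge Y, treating each span as simply supported:
  span XY: point load 28 at a = 1.96: Pab(L + a)/(6LEI) = 37.65/EI
  span XY: point load 106.3 at a = 0.49: Pab(L + a)/(6LEI) = 42.11/EI
  span YZ: point load 110.2 at a = 8.4: Pab(L + b)/(6LEI) = 722/EI
  span YZ: point load 134.25 at a = 6: Pab(L + b)/(6LEI) = 1208/EI
  relative rotation θ_0 = (79.76 + 1930)/EI = 2010/EI
A unit hogging moment at Y produces rotation L₁/(3EI) + L₂/(3EI) = 5.633/EI.
Slope continuity at Y: θ_0 = M_Y·5.633/EI, so M_Y = 2010/5.633 = 356.8 kN·m (hogging).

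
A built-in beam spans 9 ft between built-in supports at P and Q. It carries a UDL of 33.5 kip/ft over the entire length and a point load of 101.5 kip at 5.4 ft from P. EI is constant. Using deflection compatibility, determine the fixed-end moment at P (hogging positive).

Take the two fixed-end moments M_P, M_Q as redundants; the released structure is the simple span PQ.
End rotations of the released simple span under the applied load (×1/EI):
  at P: UDL 33.5: wL³/(24EI) = 1018/EI
  at Q: UDL 33.5: wL³/(24EI) = 1018/EI
  at P: point load 101.5 at a = 5.4: Pab(L + b)/(6LEI) = 460.4/EI
  at Q: point load 101.5 at a = 5.4: Pab(L + a)/(6LEI) = 526.2/EI
  θ_P0 = 1478/EI,  θ_Q0 = 1544/EI
Flexibility coefficients: a unit moment at one end gives L/(3EI) there and L/(6EI) at the far end, so f₁₁ = f₂₂ = 3/EI and f₁₂ = f₂₁ = 1.5/EI.
Compatibility — zero rotation at each built-in end:
  3 M_P + 1.5 M_Q = 1478
  1.5 M_P + 3 M_Q = 1544
Solving the pair gives M_P = 313.8 kip·ft and M_Q = 357.7 kip·ft (hogging).

M_P = 313.8 kip·ft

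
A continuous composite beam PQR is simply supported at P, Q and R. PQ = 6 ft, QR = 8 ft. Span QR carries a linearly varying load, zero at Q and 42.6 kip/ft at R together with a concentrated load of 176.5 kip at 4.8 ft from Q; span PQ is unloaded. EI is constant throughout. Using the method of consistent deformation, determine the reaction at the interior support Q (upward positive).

Release continuity at Q by inserting a hinge; the redundant is the internal moment M_Q. The primary structure is two simply-supported spans PQ and QR.
Rotations at Q on the released spans (each span's end-slope, ×1/EI):
  span QR: triangular load, peak 42.6: 7w₀L³/(360EI) = 424.1/EI
  span QR: point load 176.5 at a = 4.8: Pab(L + b)/(6LEI) = 632.6/EI
  relative rotation θ_0 = (0 + 1057)/EI = 1057/EI
A unit hogging moment at Q produces rotation L₁/(3EI) + L₂/(3EI) = 4.667/EI.
Slope continuity at Q: θ_0 = M_Q·4.667/EI, so M_Q = 1057/4.667 = 226.4 kip·ft (hogging).
Span PQ, ΣM about P with M_Q applied at Q: R_Q^{PQ}·6 = 0 + 226.4, so R_Q^{PQ} = 37.74 kip and R_P = 0 − 37.74 = -37.74 kip.
Span QR, ΣM about R: R_Q^{QR}·8 = 1019 + 226.4, so R_Q^{QR} = 155.7 kip and R_R = 346.9 − 155.7 = 191.2 kip.
R_Q = 37.74 + 155.7 = 193.4 kip.

R_Q = 193.4 kip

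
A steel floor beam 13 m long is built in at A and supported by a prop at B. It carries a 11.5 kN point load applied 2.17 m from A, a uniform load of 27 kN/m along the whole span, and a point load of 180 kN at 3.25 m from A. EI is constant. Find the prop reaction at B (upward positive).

Take the reaction at B as the redundant and release it; the primary structure is a cantilever fixed at A.
Free-end deflection of the primary structure under the applied loading (downward +):
  point load 11.5 at a = 2.17: Pa²(3L − a)/(6EI) = 332.4/EI
  UDL 27: wL⁴/(8EI) = 96393/EI
  point load 180 at a = 3.25: Pa²(3L − a)/(6EI) = 11328/EI
  δ_0 = 108054/EI
Flexibility coefficient — unit upward force at B: δ_{BB} = L³/(3EI) = 732.3/EI.
Compatibility at B: δ_0 − R_B·δ_{BB} = 0, so R_B = 108054/732.3 = 147.5 kN.

R_B = 147.5 kN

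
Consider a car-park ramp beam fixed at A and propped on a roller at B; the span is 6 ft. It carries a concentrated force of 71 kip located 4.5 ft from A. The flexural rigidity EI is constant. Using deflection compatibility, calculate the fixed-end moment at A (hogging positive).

M_A = 49.92 kip·ft

Release the roller at B. Primary structure: cantilever fixed at A.
Deflection at B on the released cantilever, summing each load's contribution:
  point load 71 at a = 4.5: Pa²(3L − a)/(6EI) = 3235/EI
Tip deflection under a unit load at B: L³/(3EI) = 72/EI.
The prop prevents deflection at B: R_B = δ_0/δ_{BB} = 3235/72 = 44.93 kip.
Moment equilibrium about A: M_A = Σ(load moments about A) − R_B·L = 319.5 − 44.93×6 = 49.92 kip·ft.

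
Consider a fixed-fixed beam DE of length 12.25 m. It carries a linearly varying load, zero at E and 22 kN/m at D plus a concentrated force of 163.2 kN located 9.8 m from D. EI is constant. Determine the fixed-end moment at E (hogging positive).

Release both end moments; the primary structure is a simply-supported span DE with redundants M_D and M_E.
End rotations of the released simple span under the applied load (×1/EI):
  at D: triangular load, peak 22: w₀L³/(45EI) = 898.7/EI
  at E: triangular load, peak 22: 7w₀L³/(360EI) = 786.4/EI
  at D: point load 163.2 at a = 9.8: Pab(L + b)/(6LEI) = 783.7/EI
  at E: point load 163.2 at a = 9.8: Pab(L + a)/(6LEI) = 1176/EI
  θ_D0 = 1682/EI,  θ_E0 = 1962/EI
Flexibility coefficients: a unit moment at one end gives L/(3EI) there and L/(6EI) at the far end, so f₁₁ = f₂₂ = 4.083/EI and f₁₂ = f₂₁ = 2.042/EI.
Compatibility — zero rotation at each built-in end:
  4.083 M_D + 2.042 M_E = 1682
  2.042 M_D + 4.083 M_E = 1962
Solving the pair gives M_D = 229 kN·m and M_E = 365.9 kN·m (hogging).

M_E = 365.9 kN·m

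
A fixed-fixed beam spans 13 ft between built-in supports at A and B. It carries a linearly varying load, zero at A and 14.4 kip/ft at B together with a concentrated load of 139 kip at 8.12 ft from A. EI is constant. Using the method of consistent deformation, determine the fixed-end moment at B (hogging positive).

M_B = 386.3 kip·ft

Release both end moments; the primary structure is a simply-supported span AB with redundants M_A and M_B.
On the primary (simply-supported) span, the end slopes from the loading are:
  at A: triangular load, peak 14.4: 7w₀L³/(360EI) = 615.2/EI
  at B: triangular load, peak 14.4: w₀L³/(45EI) = 703/EI
  at A: point load 139 at a = 8.12: Pab(L + b)/(6LEI) = 1263/EI
  at B: point load 139 at a = 8.12: Pab(L + a)/(6LEI) = 1491/EI
  θ_A0 = 1878/EI,  θ_B0 = 2194/EI
Flexibility coefficients: a unit moment at one end gives L/(3EI) there and L/(6EI) at the far end, so f₁₁ = f₂₂ = 4.333/EI and f₁₂ = f₂₁ = 2.167/EI.
Compatibility — zero rotation at each built-in end:
  4.333 M_A + 2.167 M_B = 1878
  2.167 M_A + 4.333 M_B = 2194
Solving the pair gives M_A = 240.2 kip·ft and M_B = 386.3 kip·ft (hogging).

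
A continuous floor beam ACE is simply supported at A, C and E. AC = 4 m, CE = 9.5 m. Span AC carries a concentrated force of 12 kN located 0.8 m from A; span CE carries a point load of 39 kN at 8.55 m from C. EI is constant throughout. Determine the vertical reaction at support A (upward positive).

Take M_C as the redundant. Released structure: two simple spans AC and CE with a hinge at C.
Discontinuity in slope at C on the released structure — sum the simple-span end rotations:
  span AC: point load 12 at a = 0.8: Pab(L + a)/(6LEI) = 6.144/EI
  span CE: point load 39 at a = 8.55: Pab(L + b)/(6LEI) = 58.08/EI
  relative rotation θ_0 = (6.144 + 58.08)/EI = 64.22/EI
A unit hogging moment at C produces rotation L₁/(3EI) + L₂/(3EI) = 4.5/EI.
Slope continuity at C: θ_0 = M_C·4.5/EI, so M_C = 64.22/4.5 = 14.27 kN·m (hogging).
Span AC, ΣM about A with M_C applied at C: R_C^{AC}·4 = 9.6 + 14.27, so R_C^{AC} = 5.968 kN and R_A = 12 − 5.968 = 6.032 kN.

R_A = 6.032 kN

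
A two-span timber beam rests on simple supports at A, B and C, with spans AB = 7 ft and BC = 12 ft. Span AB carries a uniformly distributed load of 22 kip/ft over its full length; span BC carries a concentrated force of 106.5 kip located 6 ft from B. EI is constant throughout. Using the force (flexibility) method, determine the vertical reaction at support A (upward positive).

R_A = 48.29 kip

Take M_B as the redundant. Released structure: two simple spans AB and BC with a hinge at B.
End slopes at the hinge B, treating each span as simply supported:
  span AB: UDL 22: wL³/(24EI) = 314.4/EI
  span BC: point load 106.5 at a = 6: Pab(L + b)/(6LEI) = 958.5/EI
  relative rotation θ_0 = (314.4 + 958.5)/EI = 1273/EI
A unit hogging moment at B produces rotation L₁/(3EI) + L₂/(3EI) = 6.333/EI.
Compatibility: M_B·(L₁+L₂)/(3EI) = θ_0, giving M_B = 201 kip·ft (hogging).
Span AB, ΣM about A with M_B applied at B: R_B^{AB}·7 = 539 + 201, so R_B^{AB} = 105.7 kip and R_A = 154 − 105.7 = 48.29 kip.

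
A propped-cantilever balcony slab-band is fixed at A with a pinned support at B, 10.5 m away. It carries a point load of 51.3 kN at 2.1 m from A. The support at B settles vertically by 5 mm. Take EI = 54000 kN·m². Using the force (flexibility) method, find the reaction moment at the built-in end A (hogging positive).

M_A = 84.91 kN·m

Take the reaction at B as the redundant and release it; the primary structure is a cantilever fixed at A.
Free-end deflection of the primary structure under the applied loading (downward +):
  point load 51.3 at a = 2.1: Pa²(3L − a)/(6EI) = 1109/EI
Flexibility coefficient — unit upward force at B: δ_{BB} = L³/(3EI) = 385.9/EI.
With EI = 54000 kN·m²: δ_0 = 0.020529 m and δ_{BB} = 0.007146 m/kN.
Compatibility — the beam at B must follow the support down by 0.005 m: δ_0 − R_B·δ_{BB} = 0.005, so R_B = (0.020529 − 0.005)/0.007146 = 2.173 kN.
Moment equilibrium about A: M_A = Σ(load moments about A) − R_B·L = 107.7 − 2.173×10.5 = 84.91 kN·m.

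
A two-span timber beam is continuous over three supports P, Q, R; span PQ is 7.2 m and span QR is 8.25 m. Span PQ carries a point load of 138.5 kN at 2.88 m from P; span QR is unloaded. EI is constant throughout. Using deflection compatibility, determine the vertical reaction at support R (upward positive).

Insert a hinge at Q; M_Q is the redundant, and each span becomes simply supported.
End slopes at the hinge Q, treating each span as simply supported:
  span PQ: point load 138.5 at a = 2.88: Pab(L + a)/(6LEI) = 402.1/EI
  relative rotation θ_0 = (402.1 + 0)/EI = 402.1/EI
A unit hogging moment at Q produces rotation L₁/(3EI) + L₂/(3EI) = 5.15/EI.
Compatibility: M_Q·(L₁+L₂)/(3EI) = θ_0, giving M_Q = 78.07 kN·m (hogging).
Span QR, ΣM about R: R_Q^{QR}·8.25 = 0 + 78.07, so R_Q^{QR} = 9.463 kN and R_R = 0 − 9.463 = -9.463 kN.

R_R = -9.463 kN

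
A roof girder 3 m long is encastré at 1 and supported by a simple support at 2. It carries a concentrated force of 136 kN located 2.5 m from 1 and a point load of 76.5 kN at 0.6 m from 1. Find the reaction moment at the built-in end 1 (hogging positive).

M_1 = 66.1 kN·m

Remove the prop at 2; the released (primary) structure is a cantilever built in at 1.
Primary-structure tip deflection at 2 by superposition:
  point load 136 at a = 2.5: Pa²(3L − a)/(6EI) = 920.8/EI
  point load 76.5 at a = 0.6: Pa²(3L − a)/(6EI) = 38.56/EI
  δ_0 = 959.4/EI
Tip deflection under a unit load at 2: L³/(3EI) = 9/EI.
Compatibility at 2: δ_0 − R_2·δ_{22} = 0, so R_2 = 959.4/9 = 106.6 kN.
Moment equilibrium about 1: M_1 = Σ(load moments about 1) − R_2·L = 385.9 − 106.6×3 = 66.1 kN·m.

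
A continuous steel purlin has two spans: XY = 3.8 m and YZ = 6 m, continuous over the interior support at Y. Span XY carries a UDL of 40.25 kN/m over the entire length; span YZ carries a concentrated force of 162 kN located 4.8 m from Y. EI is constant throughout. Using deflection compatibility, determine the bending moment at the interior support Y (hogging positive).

Insert a hinge at Y; M_Y is the redundant, and each span becomes simply supported.
End slopes at the hinge Y, treating each span as simply supported:
  span XY: UDL 40.25: wL³/(24EI) = 92.02/EI
  span YZ: point load 162 at a = 4.8: Pab(L + b)/(6LEI) = 186.6/EI
  relative rotation θ_0 = (92.02 + 186.6)/EI = 278.6/EI
A unit hogging moment at Y produces rotation L₁/(3EI) + L₂/(3EI) = 3.267/EI.
Compatibility: M_Y·(L₁+L₂)/(3EI) = θ_0, giving M_Y = 85.3 kN·m (hogging).

M_Y = 85.3 kN·m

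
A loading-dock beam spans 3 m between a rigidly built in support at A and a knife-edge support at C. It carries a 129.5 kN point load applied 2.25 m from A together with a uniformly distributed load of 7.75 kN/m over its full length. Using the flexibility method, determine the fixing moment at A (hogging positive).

M_A = 54.25 kN·m

Choose R_C as the redundant. The primary structure is the cantilever fixed at A.
Downward deflection at the released point C due to the loads:
  point load 129.5 at a = 2.25: Pa²(3L − a)/(6EI) = 737.5/EI
  UDL 7.75: wL⁴/(8EI) = 78.47/EI
  δ_0 = 816/EI
Tip deflection under a unit load at C: L³/(3EI) = 9/EI.
Compatibility at C: δ_0 − R_C·δ_{CC} = 0, so R_C = 816/9 = 90.67 kN.
Moment equilibrium about A: M_A = Σ(load moments about A) − R_C·L = 326.2 − 90.67×3 = 54.25 kN·m.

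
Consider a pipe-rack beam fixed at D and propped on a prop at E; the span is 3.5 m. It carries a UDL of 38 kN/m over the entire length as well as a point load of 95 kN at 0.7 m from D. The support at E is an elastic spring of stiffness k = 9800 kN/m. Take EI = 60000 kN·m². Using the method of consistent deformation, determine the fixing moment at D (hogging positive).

Remove the prop at E; the released (primary) structure is a cantilever built in at D.
Primary-structure tip deflection at E by superposition:
  UDL 38: wL⁴/(8EI) = 712.8/EI
  point load 95 at a = 0.7: Pa²(3L − a)/(6EI) = 76.03/EI
  δ_0 = 788.8/EI
Flexibility coefficient — unit upward force at E: δ_{EE} = L³/(3EI) = 14.29/EI.
With EI = 60000 kN·m²: δ_0 = 0.013147 m and δ_{EE} = 0.000238 m/kN.
Compatibility — the spring shortens by R_E/k under the reaction it provides: δ_0 − R_E·δ_{EE} = R_E/k. With 1/k = 0.000102 m/kN, R_E = δ_0 / (δ_{EE} + 1/k) = 0.013147 / (0.000238 + 0.000102) = 38.64 kN.
Moment equilibrium about D: M_D = Σ(load moments about D) − R_E·L = 299.2 − 38.64×3.5 = 164 kN·m.

M_D = 164 kN·m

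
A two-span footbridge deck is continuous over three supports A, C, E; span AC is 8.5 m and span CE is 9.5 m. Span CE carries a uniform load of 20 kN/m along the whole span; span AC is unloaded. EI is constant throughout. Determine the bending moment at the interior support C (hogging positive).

Insert a hinge at C; M_C is the redundant, and each span becomes simply supported.
End slopes at the hinge C, treating each span as simply supported:
  span CE: UDL 20: wL³/(24EI) = 714.5/EI
  relative rotation θ_0 = (0 + 714.5)/EI = 714.5/EI
A unit hogging moment at C produces rotation L₁/(3EI) + L₂/(3EI) = 6/EI.
Compatibility: M_C·(L₁+L₂)/(3EI) = θ_0, giving M_C = 119.1 kN·m (hogging).

M_C = 119.1 kN·m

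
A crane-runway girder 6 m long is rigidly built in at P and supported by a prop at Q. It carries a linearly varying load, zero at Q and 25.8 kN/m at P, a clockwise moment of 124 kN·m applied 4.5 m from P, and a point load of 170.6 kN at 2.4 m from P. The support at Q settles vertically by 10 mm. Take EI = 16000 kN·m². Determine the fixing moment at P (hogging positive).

M_P = 221.4 kN·m

Take the reaction at Q as the redundant and release it; the primary structure is a cantilever fixed at P.
Deflection at Q on the released cantilever, summing each load's contribution:
  triangular load, peak 25.8 at the fixed end: w₀L⁴/(30EI) = 1115/EI
  clockwise couple 124 at a = 4.5: M₀a(2L − a)/(2EI) = 2092/EI
  point load 170.6 at a = 2.4: Pa²(3L − a)/(6EI) = 2555/EI
  δ_0 = 5762/EI
Tip deflection under a unit load at Q: L³/(3EI) = 72/EI.
With EI = 16000 kN·m²: δ_0 = 0.36012 m and δ_{QQ} = 0.0045 m/kN.
Compatibility — the beam at Q must follow the support down by 0.01 m: δ_0 − R_Q·δ_{QQ} = 0.01, so R_Q = (0.36012 − 0.01)/0.0045 = 77.81 kN.
Moment equilibrium about P: M_P = Σ(load moments about P) − R_Q·L = 688.2 − 77.81×6 = 221.4 kN·m.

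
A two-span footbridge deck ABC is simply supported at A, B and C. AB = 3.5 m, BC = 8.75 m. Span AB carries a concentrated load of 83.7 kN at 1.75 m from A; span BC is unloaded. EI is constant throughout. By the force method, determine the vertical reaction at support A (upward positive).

R_A = 37.37 kN

Insert a hinge at B; M_B is the redundant, and each span becomes simply supported.
End slopes at the hinge B, treating each span as simply supported:
  span AB: point load 83.7 at a = 1.75: Pab(L + a)/(6LEI) = 64.08/EI
  relative rotation θ_0 = (64.08 + 0)/EI = 64.08/EI
A unit hogging moment at B produces rotation L₁/(3EI) + L₂/(3EI) = 4.083/EI.
Compatibility: M_B·(L₁+L₂)/(3EI) = θ_0, giving M_B = 15.69 kN·m (hogging).
Span AB, ΣM about A with M_B applied at B: R_B^{AB}·3.5 = 146.5 + 15.69, so R_B^{AB} = 46.33 kN and R_A = 83.7 − 46.33 = 37.37 kN.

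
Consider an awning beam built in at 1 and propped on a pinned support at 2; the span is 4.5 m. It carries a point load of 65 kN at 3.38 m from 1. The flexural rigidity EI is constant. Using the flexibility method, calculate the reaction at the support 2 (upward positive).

R_2 = 41.23 kN

Remove the prop at 2; the released (primary) structure is a cantilever built in at 1.
Deflection at 2 on the released cantilever, summing each load's contribution:
  point load 65 at a = 3.38: Pa²(3L − a)/(6EI) = 1252/EI
Flexibility coefficient — unit upward force at 2: δ_{22} = L³/(3EI) = 30.38/EI.
The prop prevents deflection at 2: R_2 = δ_0/δ_{22} = 1252/30.38 = 41.23 kN.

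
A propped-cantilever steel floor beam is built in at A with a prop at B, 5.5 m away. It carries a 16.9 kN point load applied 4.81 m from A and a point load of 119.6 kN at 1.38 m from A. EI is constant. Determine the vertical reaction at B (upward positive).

Take the reaction at B as the redundant and release it; the primary structure is a cantilever fixed at A.
Free-end deflection of the primary structure under the applied loading (downward +):
  point load 16.9 at a = 4.81: Pa²(3L − a)/(6EI) = 761.8/EI
  point load 119.6 at a = 1.38: Pa²(3L − a)/(6EI) = 574/EI
  δ_0 = 1336/EI
Flexibility coefficient — unit upward force at B: δ_{BB} = L³/(3EI) = 55.46/EI.
The prop prevents deflection at B: R_B = δ_0/δ_{BB} = 1336/55.46 = 24.09 kN.

R_B = 24.09 kN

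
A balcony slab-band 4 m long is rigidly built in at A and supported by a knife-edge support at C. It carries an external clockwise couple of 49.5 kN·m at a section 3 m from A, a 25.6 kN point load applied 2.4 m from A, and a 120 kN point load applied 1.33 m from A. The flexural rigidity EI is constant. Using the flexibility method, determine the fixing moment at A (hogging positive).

Remove the prop at C; the released (primary) structure is a cantilever built in at A.
Downward deflection at the released point C due to the loads:
  clockwise couple 49.5 at a = 3: M₀a(2L − a)/(2EI) = 371.2/EI
  point load 25.6 at a = 2.4: Pa²(3L − a)/(6EI) = 235.9/EI
  point load 120 at a = 1.33: Pa²(3L − a)/(6EI) = 377.5/EI
  δ_0 = 984.7/EI
Tip deflection under a unit load at C: L³/(3EI) = 21.33/EI.
Compatibility at C: δ_0 − R_C·δ_{CC} = 0, so R_C = 984.7/21.33 = 46.16 kN.
Moment equilibrium about A: M_A = Σ(load moments about A) − R_C·L = 270.5 − 46.16×4 = 85.92 kN·m.

M_A = 85.92 kN·m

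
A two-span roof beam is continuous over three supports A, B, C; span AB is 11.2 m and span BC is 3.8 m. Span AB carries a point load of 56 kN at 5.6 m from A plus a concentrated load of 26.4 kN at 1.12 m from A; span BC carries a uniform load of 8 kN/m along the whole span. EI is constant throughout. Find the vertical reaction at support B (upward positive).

R_B = 81.93 kN

Release continuity at B by inserting a hinge; the redundant is the internal moment M_B. The primary structure is two simply-supported spans AB and BC.
Rotations at B on the released spans (each span's end-slope, ×1/EI):
  span AB: point load 56 at a = 5.6: Pab(L + a)/(6LEI) = 439/EI
  span AB: point load 26.4 at a = 1.12: Pab(L + a)/(6LEI) = 54.64/EI
  span BC: UDL 8: wL³/(24EI) = 18.29/EI
  relative rotation θ_0 = (493.7 + 18.29)/EI = 512/EI
A unit hogging moment at B produces rotation L₁/(3EI) + L₂/(3EI) = 5/EI.
Compatibility: M_B·(L₁+L₂)/(3EI) = θ_0, giving M_B = 102.4 kN·m (hogging).
Span AB, ΣM about A with M_B applied at B: R_B^{AB}·11.2 = 343.2 + 102.4, so R_B^{AB} = 39.78 kN and R_A = 82.4 − 39.78 = 42.62 kN.
Span BC, ΣM about C: R_B^{BC}·3.8 = 57.76 + 102.4, so R_B^{BC} = 42.15 kN and R_C = 30.4 − 42.15 = -11.75 kN.
R_B = 39.78 + 42.15 = 81.93 kN.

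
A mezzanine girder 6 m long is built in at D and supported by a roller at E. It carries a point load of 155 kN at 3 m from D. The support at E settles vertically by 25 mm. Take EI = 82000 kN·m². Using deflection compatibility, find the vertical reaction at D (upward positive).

R_D = 135 kN

Take the reaction at E as the redundant and release it; the primary structure is a cantilever fixed at D.
Deflection at E on the released cantilever, summing each load's contribution:
  point load 155 at a = 3: Pa²(3L − a)/(6EI) = 3488/EI
Flexibility coefficient — unit upward force at E: δ_{EE} = L³/(3EI) = 72/EI.
With EI = 82000 kN·m²: δ_0 = 0.04253 m and δ_{EE} = 0.000878 m/kN.
Compatibility — the beam at E must follow the support down by 0.025 m: δ_0 − R_E·δ_{EE} = 0.025, so R_E = (0.04253 − 0.025)/0.000878 = 19.97 kN.
Vertical equilibrium: R_D = ΣP − R_E = 155 − 19.97 = 135 kN.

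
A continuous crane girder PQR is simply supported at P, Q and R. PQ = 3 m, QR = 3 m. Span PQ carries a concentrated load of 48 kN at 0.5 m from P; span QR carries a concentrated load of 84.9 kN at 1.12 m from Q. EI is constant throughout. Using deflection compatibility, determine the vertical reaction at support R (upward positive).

Insert a hinge at Q; M_Q is the redundant, and each span becomes simply supported.
End slopes at the hinge Q, treating each span as simply supported:
  span PQ: point load 48 at a = 0.5: Pab(L + a)/(6LEI) = 11.67/EI
  span QR: point load 84.9 at a = 1.12: Pab(L + b)/(6LEI) = 48.47/EI
  relative rotation θ_0 = (11.67 + 48.47)/EI = 60.13/EI
A unit hogging moment at Q produces rotation L₁/(3EI) + L₂/(3EI) = 2/EI.
Compatibility: M_Q·(L₁+L₂)/(3EI) = θ_0, giving M_Q = 30.07 kN·m (hogging).
Span QR, ΣM about R: R_Q^{QR}·3 = 159.6 + 30.07, so R_Q^{QR} = 63.23 kN and R_R = 84.9 − 63.23 = 21.67 kN.

R_R = 21.67 kN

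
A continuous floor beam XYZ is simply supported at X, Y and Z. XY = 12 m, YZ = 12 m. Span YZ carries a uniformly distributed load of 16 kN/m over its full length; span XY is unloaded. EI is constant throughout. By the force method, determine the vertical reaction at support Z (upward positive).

Insert a hinge at Y; M_Y is the redundant, and each span becomes simply supported.
End slopes at the hinge Y, treating each span as simply supported:
  span YZ: UDL 16: wL³/(24EI) = 1152/EI
  relative rotation θ_0 = (0 + 1152)/EI = 1152/EI
A unit hogging moment at Y produces rotation L₁/(3EI) + L₂/(3EI) = 8/EI.
Compatibility: M_Y·(L₁+L₂)/(3EI) = θ_0, giving M_Y = 144 kN·m (hogging).
Span YZ, ΣM about Z: R_Y^{YZ}·12 = 1152 + 144, so R_Y^{YZ} = 108 kN and R_Z = 192 − 108 = 84 kN.

R_Z = 84 kN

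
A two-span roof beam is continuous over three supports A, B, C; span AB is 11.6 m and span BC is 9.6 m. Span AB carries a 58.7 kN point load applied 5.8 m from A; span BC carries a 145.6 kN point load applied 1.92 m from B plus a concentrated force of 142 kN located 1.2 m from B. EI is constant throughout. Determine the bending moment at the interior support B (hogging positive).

Insert a hinge at B; M_B is the redundant, and each span becomes simply supported.
Discontinuity in slope at B on the released structure — sum the simple-span end rotations:
  span AB: point load 58.7 at a = 5.8: Pab(L + a)/(6LEI) = 493.7/EI
  span BC: point load 145.6 at a = 1.92: Pab(L + b)/(6LEI) = 644.1/EI
  span BC: point load 142 at a = 1.2: Pab(L + b)/(6LEI) = 447.3/EI
  relative rotation θ_0 = (493.7 + 1091)/EI = 1585/EI
A unit hogging moment at B produces rotation L₁/(3EI) + L₂/(3EI) = 7.067/EI.
Compatibility: M_B·(L₁+L₂)/(3EI) = θ_0, giving M_B = 224.3 kN·m (hogging).

M_B = 224.3 kN·m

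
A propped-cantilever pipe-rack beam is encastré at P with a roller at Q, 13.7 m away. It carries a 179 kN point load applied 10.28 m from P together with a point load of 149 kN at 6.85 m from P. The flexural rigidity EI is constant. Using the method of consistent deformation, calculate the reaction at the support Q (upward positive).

R_Q = 159.9 kN

Remove the prop at Q; the released (primary) structure is a cantilever built in at P.
Primary-structure tip deflection at Q by superposition:
  point load 179 at a = 10.28: Pa²(3L − a)/(6EI) = 97167/EI
  point load 149 at a = 6.85: Pa²(3L − a)/(6EI) = 39910/EI
  δ_0 = 137077/EI
Tip deflection under a unit load at Q: L³/(3EI) = 857.1/EI.
Compatibility at Q: δ_0 − R_Q·δ_{QQ} = 0, so R_Q = 137077/857.1 = 159.9 kN.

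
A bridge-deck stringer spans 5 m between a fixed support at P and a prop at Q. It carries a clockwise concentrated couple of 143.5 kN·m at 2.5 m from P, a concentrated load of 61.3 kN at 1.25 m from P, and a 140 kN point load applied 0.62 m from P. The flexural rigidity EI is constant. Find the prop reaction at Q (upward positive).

R_Q = 40.65 kN

Release the roller at Q. Primary structure: cantilever fixed at P.
Free-end deflection of the primary structure under the applied loading (downward +):
  clockwise couple 143.5 at a = 2.5: M₀a(2L − a)/(2EI) = 1345/EI
  point load 61.3 at a = 1.25: Pa²(3L − a)/(6EI) = 219.5/EI
  point load 140 at a = 0.62: Pa²(3L − a)/(6EI) = 129/EI
  δ_0 = 1694/EI
Tip deflection under a unit load at Q: L³/(3EI) = 41.67/EI.
Compatibility at Q: δ_0 − R_Q·δ_{QQ} = 0, so R_Q = 1694/41.67 = 40.65 kN.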